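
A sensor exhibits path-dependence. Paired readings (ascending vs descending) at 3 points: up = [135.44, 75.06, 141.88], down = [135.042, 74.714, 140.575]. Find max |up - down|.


|135.44 - 135.042| = 0.3980
|75.06 - 74.714| = 0.3460
|141.88 - 140.575| = 1.3050
hysteresis = max(diffs) = 1.3050

1.3050


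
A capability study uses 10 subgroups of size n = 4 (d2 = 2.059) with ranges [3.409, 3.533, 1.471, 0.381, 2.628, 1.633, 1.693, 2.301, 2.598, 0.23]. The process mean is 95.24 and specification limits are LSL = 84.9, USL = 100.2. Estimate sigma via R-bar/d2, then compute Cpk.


R_bar = (3.409 + 3.533 + 1.471 + 0.381 + 2.628 + 1.633 + 1.693 + 2.301 + 2.598 + 0.23) / 10 = 1.9877
sigma = R_bar / d2 = 1.9877 / 2.059 = 0.96537154
Cp = (USL - LSL)/(6*sigma) = (100.2 - 84.9)/(6*0.96537154) = 2.6415
Cpu = (100.2 - 95.24)/(3*0.96537154) = 1.7126
Cpl = (95.24 - 84.9)/(3*0.96537154) = 3.5703
Cpk = min(Cpu, Cpl) = 1.7126

1.7126


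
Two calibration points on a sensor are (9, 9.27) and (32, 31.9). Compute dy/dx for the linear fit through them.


slope = (y2 - y1) / (x2 - x1)
= (31.9 - 9.27) / (32 - 9)
= 22.6300 / 23
= 0.9839

0.9839


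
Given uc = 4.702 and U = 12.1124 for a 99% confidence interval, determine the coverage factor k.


k = U / uc
k = 12.1124 / 4.702
k = 2.576

2.576


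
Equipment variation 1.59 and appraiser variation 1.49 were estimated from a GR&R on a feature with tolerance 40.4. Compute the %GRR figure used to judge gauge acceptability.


GRR = sqrt(EV^2 + AV^2) = sqrt(1.59^2 + 1.49^2) = 2.1790365
%GRR = GRR / tol * 100 = 2.1790365 / 40.4 * 100
%GRR = 5.3937

5.3937


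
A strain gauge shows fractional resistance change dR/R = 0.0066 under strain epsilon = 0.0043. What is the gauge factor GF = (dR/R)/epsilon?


GF = (dR/R) / epsilon
= 0.0066 / 0.0043
= 1.5349

1.5349


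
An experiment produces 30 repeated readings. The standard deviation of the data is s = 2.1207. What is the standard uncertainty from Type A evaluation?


u_A = s / sqrt(n)
u_A = 2.1207 / sqrt(30)
u_A = 2.1207 / 5.4772256
u_A = 0.3872

0.3872


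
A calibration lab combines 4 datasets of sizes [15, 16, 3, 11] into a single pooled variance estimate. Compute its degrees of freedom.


nu = sum_i (n_i - 1)
nu = ((15 - 1) + (16 - 1) + (3 - 1) + (11 - 1))
nu = 14 + 15 + 2 + 10
nu = 41

41


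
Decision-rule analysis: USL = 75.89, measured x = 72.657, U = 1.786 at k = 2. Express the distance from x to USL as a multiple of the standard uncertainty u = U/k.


u = U / k = 1.786 / 2 = 0.893
margin = |USL - x| = |75.89 - 72.657| = 3.233
z = margin / u = 3.233 / 0.893
z = 3.6204

3.6204


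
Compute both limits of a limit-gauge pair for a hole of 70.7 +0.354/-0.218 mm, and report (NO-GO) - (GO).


GO = nominal - lower_tol (smallest hole = maximum material condition)
GO = 70.7 - 0.218 = 70.482
NO-GO = nominal + upper_tol (largest hole = least material condition)
NO-GO = 70.7 + 0.354 = 71.054
spread = NO-GO - GO = 71.054 - 70.482 = 0.5720

0.5720


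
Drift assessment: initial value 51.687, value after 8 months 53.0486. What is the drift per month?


rate = (v2 - v1) / months
= (53.0486 - 51.687) / 8
= 1.3616 / 8
= 0.1702

0.1702


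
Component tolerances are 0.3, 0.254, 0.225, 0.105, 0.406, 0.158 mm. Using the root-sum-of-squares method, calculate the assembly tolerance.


RSS = sqrt(0.3^2 + 0.254^2 + 0.225^2 + 0.105^2 + 0.406^2 + 0.158^2)
= sqrt(0.405966)
= 0.6372

0.6372


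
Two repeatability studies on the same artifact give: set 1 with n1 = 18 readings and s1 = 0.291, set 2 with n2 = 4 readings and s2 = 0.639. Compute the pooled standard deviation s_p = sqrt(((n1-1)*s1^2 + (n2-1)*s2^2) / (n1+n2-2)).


s_p = sqrt(((n1-1)*s1^2 + (n2-1)*s2^2) / (n1+n2-2))
numerator = (18-1)*0.291^2 + (4-1)*0.639^2 = 1.439577 + 1.224963 = 2.66454
denominator = 18 + 4 - 2 = 20
s_p^2 = 2.66454 / 20 = 0.133227
s_p = sqrt(0.133227) = 0.3650

0.3650


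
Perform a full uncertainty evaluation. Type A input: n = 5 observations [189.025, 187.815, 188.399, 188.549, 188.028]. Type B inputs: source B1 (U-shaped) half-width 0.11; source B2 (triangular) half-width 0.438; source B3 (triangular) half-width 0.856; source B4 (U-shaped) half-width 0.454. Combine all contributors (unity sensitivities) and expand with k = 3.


mean = (189.025 + 187.815 + 188.399 + 188.549 + 188.028) / 5 = 188.3632
s = sqrt(sum((x - mean)^2)/(n-1)) = 0.4708144
u_A = s / sqrt(n) = 0.4708144 / sqrt(5) = 0.2105546
u_B1 = 0.11 / sqrt(2) = 0.077781746
u_B2 = 0.438 / sqrt(6) = 0.17881275
u_B3 = 0.856 / sqrt(6) = 0.34946054
u_B4 = 0.454 / sqrt(2) = 0.32102648
uc = sqrt(0.2105546^2 + 0.077781746^2 + 0.17881275^2 + 0.34946054^2 + 0.32102648^2) = 0.55456101
U = k * uc = 3 * 0.55456101
U = 1.6637

1.6637


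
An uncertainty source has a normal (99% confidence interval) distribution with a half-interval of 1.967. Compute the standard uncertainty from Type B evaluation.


u_B = half_width / 2.576
u_B = 1.967 / 2.576
u_B = 0.7636

0.7636


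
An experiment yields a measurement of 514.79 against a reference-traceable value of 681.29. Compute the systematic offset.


Systematic error = measured - true
= 514.79 - 681.29
= -166.5000

-166.5000


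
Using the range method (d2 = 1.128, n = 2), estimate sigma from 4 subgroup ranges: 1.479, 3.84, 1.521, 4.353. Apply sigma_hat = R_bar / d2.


R_bar = (1.479 + 3.84 + 1.521 + 4.353) / 4
R_bar = 11.193 / 4 = 2.79825
sigma_hat = R_bar / d2 = 2.79825 / 1.128 = 2.4807

2.4807


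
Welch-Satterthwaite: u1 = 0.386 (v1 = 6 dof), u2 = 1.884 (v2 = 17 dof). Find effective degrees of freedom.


uc = sqrt(u1^2 + u2^2) = sqrt(0.386^2 + 1.884^2) = 1.923136
v_eff = uc^4 / (u1^4/v1 + u2^4/v2)
= 1.923136^4 / (0.386^4/6 + 1.884^4/17)
= 13.678548 / 0.74479631
v_eff = 18.3655

18.3655


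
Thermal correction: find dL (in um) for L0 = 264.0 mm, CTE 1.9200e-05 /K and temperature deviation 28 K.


dL = L * alpha * dT
= 264.0 * 1.9200e-05 * 28
= 0.1419264 mm
dL_um = 0.1419264 * 1000 = 141.9264 um

141.9264


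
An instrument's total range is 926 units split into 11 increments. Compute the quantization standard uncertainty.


resolution = range / divisions
resolution = 926 / 11 = 84.181818
u_res = resolution / (2*sqrt(3))
u_res = 84.181818 / 3.4641016
u_res = 24.3012

24.3012


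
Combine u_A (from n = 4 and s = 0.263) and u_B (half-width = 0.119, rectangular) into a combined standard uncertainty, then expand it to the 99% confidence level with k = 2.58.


u_A = s / sqrt(n) = 0.263 / sqrt(4) = 0.1315
u_B = half_width / sqrt(3) = 0.119 / sqrt(3) = 0.068704682
uc = sqrt(u_A^2 + u_B^2) = sqrt(0.1315^2 + 0.068704682^2) = 0.14836638
U = k * uc = 2.58 * 0.14836638
U = 0.3828

0.3828


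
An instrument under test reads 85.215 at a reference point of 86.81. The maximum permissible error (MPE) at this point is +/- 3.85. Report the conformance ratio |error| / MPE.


e = indication - reference = 85.215 - 86.81 = -1.5950
|e| = 1.5950
ratio = |e| / MPE = 1.5950 / 3.85
ratio = 0.4143

0.4143


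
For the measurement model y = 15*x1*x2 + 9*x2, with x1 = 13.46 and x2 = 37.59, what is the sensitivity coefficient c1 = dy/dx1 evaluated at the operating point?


y = 15*x1*x2 + 9*x2
dy/dx1 = 15*x2
Evaluate at x2 = 37.59: c1 = 15 * 37.59
c1 = 563.8500

563.8500


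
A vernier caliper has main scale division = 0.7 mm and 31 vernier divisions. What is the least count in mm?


LC = MSD / n_div
= 0.7 / 31
= 0.0226

0.0226


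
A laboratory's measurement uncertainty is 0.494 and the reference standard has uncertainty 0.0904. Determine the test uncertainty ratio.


TUR = u_lab / u_ref
= 0.494 / 0.0904
= 5.4646

5.4646


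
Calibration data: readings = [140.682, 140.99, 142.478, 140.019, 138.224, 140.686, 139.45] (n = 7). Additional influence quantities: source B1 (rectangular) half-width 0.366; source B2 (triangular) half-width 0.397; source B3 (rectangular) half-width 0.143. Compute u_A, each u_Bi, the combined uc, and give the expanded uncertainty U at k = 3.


mean = (140.682 + 140.99 + 142.478 + 140.019 + 138.224 + 140.686 + 139.45) / 7 = 140.3612857
s = sqrt(sum((x - mean)^2)/(n-1)) = 1.3291382
u_A = s / sqrt(n) = 1.3291382 / sqrt(7) = 0.50236702
u_B1 = 0.366 / sqrt(3) = 0.2113102
u_B2 = 0.397 / sqrt(6) = 0.16207457
u_B3 = 0.143 / sqrt(3) = 0.082561088
uc = sqrt(0.50236702^2 + 0.2113102^2 + 0.16207457^2 + 0.082561088^2) = 0.57455124
U = k * uc = 3 * 0.57455124
U = 1.7237

1.7237


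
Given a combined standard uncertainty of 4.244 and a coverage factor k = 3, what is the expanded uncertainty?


U = k * uc
U = 3 * 4.244
U = 12.7320

12.7320


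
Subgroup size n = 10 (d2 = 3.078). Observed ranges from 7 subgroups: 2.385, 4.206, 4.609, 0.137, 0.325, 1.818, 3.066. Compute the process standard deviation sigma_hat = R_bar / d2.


R_bar = (2.385 + 4.206 + 4.609 + 0.137 + 0.325 + 1.818 + 3.066) / 7
R_bar = 16.546 / 7 = 2.3637143
sigma_hat = R_bar / d2 = 2.3637143 / 3.078 = 0.7679

0.7679


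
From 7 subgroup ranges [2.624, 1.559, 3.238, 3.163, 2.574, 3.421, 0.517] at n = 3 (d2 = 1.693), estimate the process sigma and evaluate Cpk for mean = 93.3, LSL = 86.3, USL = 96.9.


R_bar = (2.624 + 1.559 + 3.238 + 3.163 + 2.574 + 3.421 + 0.517) / 7 = 2.4422857
sigma = R_bar / d2 = 2.4422857 / 1.693 = 1.4425787
Cp = (USL - LSL)/(6*sigma) = (96.9 - 86.3)/(6*1.4425787) = 1.2247
Cpu = (96.9 - 93.3)/(3*1.4425787) = 0.8318
Cpl = (93.3 - 86.3)/(3*1.4425787) = 1.6175
Cpk = min(Cpu, Cpl) = 0.8318

0.8318


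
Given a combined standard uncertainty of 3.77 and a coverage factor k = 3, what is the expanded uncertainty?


U = k * uc
U = 3 * 3.77
U = 11.3100

11.3100


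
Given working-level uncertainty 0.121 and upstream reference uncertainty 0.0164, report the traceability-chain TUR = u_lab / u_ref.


TUR = u_lab / u_ref
= 0.121 / 0.0164
= 7.3780

7.3780


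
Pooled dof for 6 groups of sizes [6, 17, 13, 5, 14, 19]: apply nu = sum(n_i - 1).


nu = sum_i (n_i - 1)
nu = ((6 - 1) + (17 - 1) + (13 - 1) + (5 - 1) + (14 - 1) + (19 - 1))
nu = 5 + 16 + 12 + 4 + 13 + 18
nu = 68

68


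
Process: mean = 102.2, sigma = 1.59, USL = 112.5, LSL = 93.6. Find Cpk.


Cpu = (USL - mean) / (3*sigma) = (112.5 - 102.2) / (3*1.59) = 2.1593
Cpl = (mean - LSL) / (3*sigma) = (102.2 - 93.6) / (3*1.59) = 1.8029
Cpk = min(Cpu, Cpl) = 1.8029

1.8029


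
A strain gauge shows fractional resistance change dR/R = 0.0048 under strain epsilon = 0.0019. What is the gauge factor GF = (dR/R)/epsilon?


GF = (dR/R) / epsilon
= 0.0048 / 0.0019
= 2.5263

2.5263


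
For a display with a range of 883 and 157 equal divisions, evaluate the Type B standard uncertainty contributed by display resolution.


resolution = range / divisions
resolution = 883 / 157 = 5.6242038
u_res = resolution / (2*sqrt(3))
u_res = 5.6242038 / 3.4641016
u_res = 1.6236

1.6236


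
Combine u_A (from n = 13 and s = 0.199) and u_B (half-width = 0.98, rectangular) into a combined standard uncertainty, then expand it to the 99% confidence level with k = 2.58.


u_A = s / sqrt(n) = 0.199 / sqrt(13) = 0.05519267
u_B = half_width / sqrt(3) = 0.98 / sqrt(3) = 0.56580326
uc = sqrt(u_A^2 + u_B^2) = sqrt(0.05519267^2 + 0.56580326^2) = 0.56848884
U = k * uc = 2.58 * 0.56848884
U = 1.4667

1.4667


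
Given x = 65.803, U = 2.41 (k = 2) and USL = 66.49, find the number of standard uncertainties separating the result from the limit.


u = U / k = 2.41 / 2 = 1.205
margin = |USL - x| = |66.49 - 65.803| = 0.687
z = margin / u = 0.687 / 1.205
z = 0.5701

0.5701


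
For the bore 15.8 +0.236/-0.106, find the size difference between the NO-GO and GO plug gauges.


GO = nominal - lower_tol (smallest hole = maximum material condition)
GO = 15.8 - 0.106 = 15.694
NO-GO = nominal + upper_tol (largest hole = least material condition)
NO-GO = 15.8 + 0.236 = 16.036
spread = NO-GO - GO = 16.036 - 15.694 = 0.3420

0.3420


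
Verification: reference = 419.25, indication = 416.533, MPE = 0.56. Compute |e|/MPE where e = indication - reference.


e = indication - reference = 416.533 - 419.25 = -2.7170
|e| = 2.7170
ratio = |e| / MPE = 2.7170 / 0.56
ratio = 4.8518

4.8518


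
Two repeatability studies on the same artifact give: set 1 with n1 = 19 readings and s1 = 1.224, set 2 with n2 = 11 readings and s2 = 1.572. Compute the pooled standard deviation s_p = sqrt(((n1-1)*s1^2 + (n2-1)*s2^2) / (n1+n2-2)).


s_p = sqrt(((n1-1)*s1^2 + (n2-1)*s2^2) / (n1+n2-2))
numerator = (19-1)*1.224^2 + (11-1)*1.572^2 = 26.967168 + 24.71184 = 51.679008
denominator = 19 + 11 - 2 = 28
s_p^2 = 51.679008 / 28 = 1.8456789
s_p = sqrt(1.8456789) = 1.3586

1.3586


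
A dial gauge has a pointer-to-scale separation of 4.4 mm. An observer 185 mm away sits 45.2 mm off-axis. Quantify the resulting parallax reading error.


error = h * offset / d
= 4.4 * 45.2 / 185
= 1.0750

1.0750


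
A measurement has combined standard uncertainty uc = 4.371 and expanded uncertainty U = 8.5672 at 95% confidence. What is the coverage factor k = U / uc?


k = U / uc
k = 8.5672 / 4.371
k = 1.96

1.96


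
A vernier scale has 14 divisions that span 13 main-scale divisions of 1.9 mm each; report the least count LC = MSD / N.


LC = MSD / n_div
= 1.9 / 14
= 0.1357

0.1357


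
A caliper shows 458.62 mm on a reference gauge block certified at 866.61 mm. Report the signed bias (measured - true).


Systematic error = measured - true
= 458.62 - 866.61
= -407.9900

-407.9900


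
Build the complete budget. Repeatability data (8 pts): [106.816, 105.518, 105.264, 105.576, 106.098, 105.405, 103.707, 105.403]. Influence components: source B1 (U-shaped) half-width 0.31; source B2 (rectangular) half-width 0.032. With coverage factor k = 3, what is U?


mean = (106.816 + 105.518 + 105.264 + 105.576 + 106.098 + 105.405 + 103.707 + 105.403) / 8 = 105.473375
s = sqrt(sum((x - mean)^2)/(n-1)) = 0.87658981
u_A = s / sqrt(n) = 0.87658981 / sqrt(8) = 0.3099213
u_B1 = 0.31 / sqrt(2) = 0.2192031
u_B2 = 0.032 / sqrt(3) = 0.018475209
uc = sqrt(0.3099213^2 + 0.2192031^2 + 0.018475209^2) = 0.38005598
U = k * uc = 3 * 0.38005598
U = 1.1402

1.1402


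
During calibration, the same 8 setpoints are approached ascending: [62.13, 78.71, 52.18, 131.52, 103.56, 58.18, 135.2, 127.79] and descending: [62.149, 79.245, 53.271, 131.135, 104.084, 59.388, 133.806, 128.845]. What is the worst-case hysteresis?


|62.13 - 62.149| = 0.0190
|78.71 - 79.245| = 0.5350
|52.18 - 53.271| = 1.0910
|131.52 - 131.135| = 0.3850
|103.56 - 104.084| = 0.5240
|58.18 - 59.388| = 1.2080
|135.2 - 133.806| = 1.3940
|127.79 - 128.845| = 1.0550
hysteresis = max(diffs) = 1.3940

1.3940


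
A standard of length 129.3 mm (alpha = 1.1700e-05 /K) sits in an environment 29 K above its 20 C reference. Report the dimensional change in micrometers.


dL = L * alpha * dT
= 129.3 * 1.1700e-05 * 29
= 0.0438715 mm
dL_um = 0.0438715 * 1000 = 43.8715 um

43.8715


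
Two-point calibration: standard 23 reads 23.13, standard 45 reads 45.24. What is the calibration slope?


slope = (y2 - y1) / (x2 - x1)
= (45.24 - 23.13) / (45 - 23)
= 22.1100 / 22
= 1.0050

1.0050


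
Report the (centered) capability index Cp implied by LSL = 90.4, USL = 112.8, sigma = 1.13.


Cp = (USL - LSL) / (6 * sigma)
= (112.8 - 90.4) / (6 * 1.13)
= 22.4000 / 6.7800
= 3.3038

3.3038


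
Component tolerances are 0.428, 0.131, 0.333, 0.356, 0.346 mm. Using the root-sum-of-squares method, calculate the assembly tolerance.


RSS = sqrt(0.428^2 + 0.131^2 + 0.333^2 + 0.356^2 + 0.346^2)
= sqrt(0.557686)
= 0.7468

0.7468


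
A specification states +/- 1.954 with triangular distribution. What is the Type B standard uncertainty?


u_B = half_width / sqrt(6)
u_B = 1.954 / 2.4494897
u_B = 0.7977

0.7977


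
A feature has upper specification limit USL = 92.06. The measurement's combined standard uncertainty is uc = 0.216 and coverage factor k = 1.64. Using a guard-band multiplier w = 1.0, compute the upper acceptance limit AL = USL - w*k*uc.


U = k * uc = 1.64 * 0.216 = 0.35424
guard band g = w * U = 1.0 * 0.35424 = 0.35424
AL = USL - g = 92.06 - 0.35424
AL = 91.7058

91.7058


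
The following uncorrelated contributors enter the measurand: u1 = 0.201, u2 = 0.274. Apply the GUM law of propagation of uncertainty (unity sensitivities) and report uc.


uc = sqrt(0.201^2 + 0.274^2)
uc = sqrt(0.115477)
uc = 0.3398

0.3398


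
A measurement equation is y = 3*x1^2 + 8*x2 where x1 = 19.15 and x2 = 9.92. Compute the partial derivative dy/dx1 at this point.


y = 3*x1^2 + 8*x2
dy/dx1 = 2*3*x1
Evaluate at x1 = 19.15: c1 = 6 * 19.15
c1 = 114.9000

114.9000


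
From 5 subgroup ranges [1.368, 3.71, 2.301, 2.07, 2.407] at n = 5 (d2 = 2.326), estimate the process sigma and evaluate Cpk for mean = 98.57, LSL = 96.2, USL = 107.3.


R_bar = (1.368 + 3.71 + 2.301 + 2.07 + 2.407) / 5 = 2.3712
sigma = R_bar / d2 = 2.3712 / 2.326 = 1.0194325
Cp = (USL - LSL)/(6*sigma) = (107.3 - 96.2)/(6*1.0194325) = 1.8147
Cpu = (107.3 - 98.57)/(3*1.0194325) = 2.8545
Cpl = (98.57 - 96.2)/(3*1.0194325) = 0.7749
Cpk = min(Cpu, Cpl) = 0.7749

0.7749


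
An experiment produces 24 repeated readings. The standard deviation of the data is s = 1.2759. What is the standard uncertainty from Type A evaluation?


u_A = s / sqrt(n)
u_A = 1.2759 / sqrt(24)
u_A = 1.2759 / 4.8989795
u_A = 0.2604

0.2604


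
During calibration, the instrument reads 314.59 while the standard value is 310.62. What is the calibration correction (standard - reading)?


Correction = standard - reading
= 310.62 - 314.59
= -3.9700

-3.9700


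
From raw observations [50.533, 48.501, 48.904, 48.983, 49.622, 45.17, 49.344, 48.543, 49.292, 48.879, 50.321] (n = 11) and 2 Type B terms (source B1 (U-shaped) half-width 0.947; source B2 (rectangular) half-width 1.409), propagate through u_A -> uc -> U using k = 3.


mean = (50.533 + 48.501 + 48.904 + 48.983 + 49.622 + 45.17 + 49.344 + 48.543 + 49.292 + 48.879 + 50.321) / 11 = 48.91745455
s = sqrt(sum((x - mean)^2)/(n-1)) = 1.4057581
u_A = s / sqrt(n) = 1.4057581 / sqrt(11) = 0.42385201
u_B1 = 0.947 / sqrt(2) = 0.66963012
u_B2 = 1.409 / sqrt(3) = 0.81348653
uc = sqrt(0.42385201^2 + 0.66963012^2 + 0.81348653^2) = 1.1357004
U = k * uc = 3 * 1.1357004
U = 3.4071

3.4071


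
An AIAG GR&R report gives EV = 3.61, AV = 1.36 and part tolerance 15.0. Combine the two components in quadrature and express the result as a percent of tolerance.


GRR = sqrt(EV^2 + AV^2) = sqrt(3.61^2 + 1.36^2) = 3.8576807
%GRR = GRR / tol * 100 = 3.8576807 / 15.0 * 100
%GRR = 25.7179

25.7179


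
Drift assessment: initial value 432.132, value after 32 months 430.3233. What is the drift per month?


rate = (v2 - v1) / months
= (430.3233 - 432.132) / 32
= -1.8087 / 32
= -0.0565

-0.0565


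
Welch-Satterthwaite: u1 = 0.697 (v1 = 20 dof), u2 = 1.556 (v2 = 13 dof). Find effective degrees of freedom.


uc = sqrt(u1^2 + u2^2) = sqrt(0.697^2 + 1.556^2) = 1.7049765
v_eff = uc^4 / (u1^4/v1 + u2^4/v2)
= 1.7049765^4 / (0.697^4/20 + 1.556^4/13)
= 8.4503285 / 0.46271587
v_eff = 18.2625

18.2625


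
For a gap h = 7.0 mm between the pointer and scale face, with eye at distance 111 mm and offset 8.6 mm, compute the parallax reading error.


error = h * offset / d
= 7.0 * 8.6 / 111
= 0.5423

0.5423


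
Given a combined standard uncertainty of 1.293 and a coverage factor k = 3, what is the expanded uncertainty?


U = k * uc
U = 3 * 1.293
U = 3.8790

3.8790


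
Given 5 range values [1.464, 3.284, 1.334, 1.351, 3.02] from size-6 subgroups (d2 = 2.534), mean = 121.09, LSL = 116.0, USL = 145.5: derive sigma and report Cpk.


R_bar = (1.464 + 3.284 + 1.334 + 1.351 + 3.02) / 5 = 2.0906
sigma = R_bar / d2 = 2.0906 / 2.534 = 0.82501973
Cp = (USL - LSL)/(6*sigma) = (145.5 - 116.0)/(6*0.82501973) = 5.9595
Cpu = (145.5 - 121.09)/(3*0.82501973) = 9.8624
Cpl = (121.09 - 116.0)/(3*0.82501973) = 2.0565
Cpk = min(Cpu, Cpl) = 2.0565

2.0565


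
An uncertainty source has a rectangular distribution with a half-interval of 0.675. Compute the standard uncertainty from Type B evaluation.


u_B = half_width / sqrt(3)
u_B = 0.675 / 1.7320508
u_B = 0.3897

0.3897


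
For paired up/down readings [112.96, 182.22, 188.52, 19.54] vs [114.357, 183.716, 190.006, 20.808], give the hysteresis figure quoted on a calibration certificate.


|112.96 - 114.357| = 1.3970
|182.22 - 183.716| = 1.4960
|188.52 - 190.006| = 1.4860
|19.54 - 20.808| = 1.2680
hysteresis = max(diffs) = 1.4960

1.4960


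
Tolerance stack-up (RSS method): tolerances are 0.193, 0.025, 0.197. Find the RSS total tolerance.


RSS = sqrt(0.193^2 + 0.025^2 + 0.197^2)
= sqrt(0.076683)
= 0.2769

0.2769


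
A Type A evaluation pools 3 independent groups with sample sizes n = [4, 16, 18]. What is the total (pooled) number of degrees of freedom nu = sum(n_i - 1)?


nu = sum_i (n_i - 1)
nu = ((4 - 1) + (16 - 1) + (18 - 1))
nu = 3 + 15 + 17
nu = 35

35


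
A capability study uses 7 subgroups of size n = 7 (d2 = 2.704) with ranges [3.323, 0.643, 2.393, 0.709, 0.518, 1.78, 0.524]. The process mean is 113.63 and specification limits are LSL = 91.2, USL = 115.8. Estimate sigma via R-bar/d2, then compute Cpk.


R_bar = (3.323 + 0.643 + 2.393 + 0.709 + 0.518 + 1.78 + 0.524) / 7 = 1.4128571
sigma = R_bar / d2 = 1.4128571 / 2.704 = 0.52250632
Cp = (USL - LSL)/(6*sigma) = (115.8 - 91.2)/(6*0.52250632) = 7.8468
Cpu = (115.8 - 113.63)/(3*0.52250632) = 1.3844
Cpl = (113.63 - 91.2)/(3*0.52250632) = 14.3092
Cpk = min(Cpu, Cpl) = 1.3844

1.3844


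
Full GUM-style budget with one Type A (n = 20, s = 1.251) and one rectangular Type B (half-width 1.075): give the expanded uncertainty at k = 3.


u_A = s / sqrt(n) = 1.251 / sqrt(20) = 0.2797321
u_B = half_width / sqrt(3) = 1.075 / sqrt(3) = 0.62065154
uc = sqrt(u_A^2 + u_B^2) = sqrt(0.2797321^2 + 0.62065154^2) = 0.68077778
U = k * uc = 3 * 0.68077778
U = 2.0423

2.0423


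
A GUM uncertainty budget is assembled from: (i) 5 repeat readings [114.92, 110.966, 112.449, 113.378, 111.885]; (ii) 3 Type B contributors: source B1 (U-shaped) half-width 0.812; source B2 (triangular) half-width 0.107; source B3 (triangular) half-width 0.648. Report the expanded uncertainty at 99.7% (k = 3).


mean = (114.92 + 110.966 + 112.449 + 113.378 + 111.885) / 5 = 112.7196
s = sqrt(sum((x - mean)^2)/(n-1)) = 1.5099789
u_A = s / sqrt(n) = 1.5099789 / sqrt(5) = 0.67528309
u_B1 = 0.812 / sqrt(2) = 0.57417071
u_B2 = 0.107 / sqrt(6) = 0.043682567
u_B3 = 0.648 / sqrt(6) = 0.26454489
uc = sqrt(0.67528309^2 + 0.57417071^2 + 0.043682567^2 + 0.26454489^2) = 0.92605152
U = k * uc = 3 * 0.92605152
U = 2.7782

2.7782


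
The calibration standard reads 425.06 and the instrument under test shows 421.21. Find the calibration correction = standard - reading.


Correction = standard - reading
= 425.06 - 421.21
= 3.8500

3.8500


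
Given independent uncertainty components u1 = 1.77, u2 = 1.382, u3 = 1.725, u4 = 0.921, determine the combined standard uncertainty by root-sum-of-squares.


uc = sqrt(1.77^2 + 1.382^2 + 1.725^2 + 0.921^2)
uc = sqrt(8.86669)
uc = 2.9777

2.9777


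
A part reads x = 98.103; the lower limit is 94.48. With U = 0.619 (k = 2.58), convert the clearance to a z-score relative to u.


u = U / k = 0.619 / 2.58 = 0.23992248
margin = |LSL - x| = |94.48 - 98.103| = 3.623
z = margin / u = 3.623 / 0.23992248
z = 15.1007

15.1007


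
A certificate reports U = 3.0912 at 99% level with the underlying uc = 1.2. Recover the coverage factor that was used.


k = U / uc
k = 3.0912 / 1.2
k = 2.576

2.576


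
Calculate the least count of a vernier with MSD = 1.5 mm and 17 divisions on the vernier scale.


LC = MSD / n_div
= 1.5 / 17
= 0.0882

0.0882


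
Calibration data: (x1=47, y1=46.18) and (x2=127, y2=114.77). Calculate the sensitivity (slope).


slope = (y2 - y1) / (x2 - x1)
= (114.77 - 46.18) / (127 - 47)
= 68.5900 / 80
= 0.8574

0.8574


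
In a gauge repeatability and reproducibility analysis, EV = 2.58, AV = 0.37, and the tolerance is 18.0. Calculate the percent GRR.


GRR = sqrt(EV^2 + AV^2) = sqrt(2.58^2 + 0.37^2) = 2.606396
%GRR = GRR / tol * 100 = 2.606396 / 18.0 * 100
%GRR = 14.4800

14.4800


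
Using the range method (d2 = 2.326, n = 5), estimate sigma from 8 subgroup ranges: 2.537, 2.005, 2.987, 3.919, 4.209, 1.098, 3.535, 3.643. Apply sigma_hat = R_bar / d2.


R_bar = (2.537 + 2.005 + 2.987 + 3.919 + 4.209 + 1.098 + 3.535 + 3.643) / 8
R_bar = 23.933 / 8 = 2.991625
sigma_hat = R_bar / d2 = 2.991625 / 2.326 = 1.2862

1.2862


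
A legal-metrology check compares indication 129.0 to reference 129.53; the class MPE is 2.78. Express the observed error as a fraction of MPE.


e = indication - reference = 129.0 - 129.53 = -0.5300
|e| = 0.5300
ratio = |e| / MPE = 0.5300 / 2.78
ratio = 0.1906

0.1906


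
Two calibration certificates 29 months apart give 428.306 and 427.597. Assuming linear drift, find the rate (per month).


rate = (v2 - v1) / months
= (427.597 - 428.306) / 29
= -0.7090 / 29
= -0.0244

-0.0244


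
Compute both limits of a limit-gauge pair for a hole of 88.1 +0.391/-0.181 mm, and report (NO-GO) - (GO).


GO = nominal - lower_tol (smallest hole = maximum material condition)
GO = 88.1 - 0.181 = 87.919
NO-GO = nominal + upper_tol (largest hole = least material condition)
NO-GO = 88.1 + 0.391 = 88.491
spread = NO-GO - GO = 88.491 - 87.919 = 0.5720

0.5720


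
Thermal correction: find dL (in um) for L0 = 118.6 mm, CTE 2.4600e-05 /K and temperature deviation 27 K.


dL = L * alpha * dT
= 118.6 * 2.4600e-05 * 27
= 0.0787741 mm
dL_um = 0.0787741 * 1000 = 78.7741 um

78.7741


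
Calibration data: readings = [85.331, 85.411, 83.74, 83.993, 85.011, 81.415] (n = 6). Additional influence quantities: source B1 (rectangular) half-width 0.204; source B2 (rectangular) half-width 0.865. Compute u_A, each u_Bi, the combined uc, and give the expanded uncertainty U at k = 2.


mean = (85.331 + 85.411 + 83.74 + 83.993 + 85.011 + 81.415) / 6 = 84.15016667
s = sqrt(sum((x - mean)^2)/(n-1)) = 1.5099124
u_A = s / sqrt(n) = 1.5099124 / sqrt(6) = 0.61641916
u_B1 = 0.204 / sqrt(3) = 0.11777945
u_B2 = 0.865 / sqrt(3) = 0.49940798
uc = sqrt(0.61641916^2 + 0.11777945^2 + 0.49940798^2) = 0.80203049
U = k * uc = 2 * 0.80203049
U = 1.6041

1.6041


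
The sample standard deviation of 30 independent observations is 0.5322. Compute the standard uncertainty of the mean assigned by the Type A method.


u_A = s / sqrt(n)
u_A = 0.5322 / sqrt(30)
u_A = 0.5322 / 5.4772256
u_A = 0.0972

0.0972


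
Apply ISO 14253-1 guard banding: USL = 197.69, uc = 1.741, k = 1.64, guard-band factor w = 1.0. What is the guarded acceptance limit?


U = k * uc = 1.64 * 1.741 = 2.85524
guard band g = w * U = 1.0 * 2.85524 = 2.85524
AL = USL - g = 197.69 - 2.85524
AL = 194.8348

194.8348


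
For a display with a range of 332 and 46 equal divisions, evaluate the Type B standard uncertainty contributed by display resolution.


resolution = range / divisions
resolution = 332 / 46 = 7.2173913
u_res = resolution / (2*sqrt(3))
u_res = 7.2173913 / 3.4641016
u_res = 2.0835

2.0835


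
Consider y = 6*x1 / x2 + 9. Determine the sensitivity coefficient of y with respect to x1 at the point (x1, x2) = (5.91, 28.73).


y = 6*x1 / x2 + 9
dy/dx1 = 6/x2
Evaluate at x2 = 28.73: c1 = 6 / 28.73
c1 = 0.2088

0.2088


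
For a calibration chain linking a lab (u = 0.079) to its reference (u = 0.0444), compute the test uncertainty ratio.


TUR = u_lab / u_ref
= 0.079 / 0.0444
= 1.7793

1.7793


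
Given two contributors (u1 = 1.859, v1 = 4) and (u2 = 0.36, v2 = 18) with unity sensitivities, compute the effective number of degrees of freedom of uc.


uc = sqrt(u1^2 + u2^2) = sqrt(1.859^2 + 0.36^2) = 1.8935366
v_eff = uc^4 / (u1^4/v1 + u2^4/v2)
= 1.8935366^4 / (1.859^4/4 + 0.36^4/18)
= 12.855673 / 2.9867115
v_eff = 4.3043

4.3043


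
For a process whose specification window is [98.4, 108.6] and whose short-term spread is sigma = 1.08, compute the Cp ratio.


Cp = (USL - LSL) / (6 * sigma)
= (108.6 - 98.4) / (6 * 1.08)
= 10.2000 / 6.4800
= 1.5741

1.5741


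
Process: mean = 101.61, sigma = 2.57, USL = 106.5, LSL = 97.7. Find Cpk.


Cpu = (USL - mean) / (3*sigma) = (106.5 - 101.61) / (3*2.57) = 0.6342
Cpl = (mean - LSL) / (3*sigma) = (101.61 - 97.7) / (3*2.57) = 0.5071
Cpk = min(Cpu, Cpl) = 0.5071

0.5071


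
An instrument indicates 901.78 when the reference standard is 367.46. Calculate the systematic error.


Systematic error = measured - true
= 901.78 - 367.46
= 534.3200

534.3200


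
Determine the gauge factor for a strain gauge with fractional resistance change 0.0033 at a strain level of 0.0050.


GF = (dR/R) / epsilon
= 0.0033 / 0.0050
= 0.6600

0.6600


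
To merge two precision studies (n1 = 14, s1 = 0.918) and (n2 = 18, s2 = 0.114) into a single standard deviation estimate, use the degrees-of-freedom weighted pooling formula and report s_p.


s_p = sqrt(((n1-1)*s1^2 + (n2-1)*s2^2) / (n1+n2-2))
numerator = (14-1)*0.918^2 + (18-1)*0.114^2 = 10.955412 + 0.220932 = 11.176344
denominator = 14 + 18 - 2 = 30
s_p^2 = 11.176344 / 30 = 0.3725448
s_p = sqrt(0.3725448) = 0.6104

0.6104


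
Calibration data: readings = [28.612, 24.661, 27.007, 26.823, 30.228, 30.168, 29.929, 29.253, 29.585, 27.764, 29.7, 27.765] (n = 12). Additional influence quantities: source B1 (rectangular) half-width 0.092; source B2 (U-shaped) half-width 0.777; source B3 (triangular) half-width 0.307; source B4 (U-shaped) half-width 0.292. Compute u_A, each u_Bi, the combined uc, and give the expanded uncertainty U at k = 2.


mean = (28.612 + 24.661 + 27.007 + 26.823 + 30.228 + 30.168 + 29.929 + 29.253 + 29.585 + 27.764 + 29.7 + 27.765) / 12 = 28.45791667
s = sqrt(sum((x - mean)^2)/(n-1)) = 1.7015232
u_A = s / sqrt(n) = 1.7015232 / sqrt(12) = 0.49118744
u_B1 = 0.092 / sqrt(3) = 0.053116225
u_B2 = 0.777 / sqrt(2) = 0.54942197
u_B3 = 0.307 / sqrt(6) = 0.12533223
u_B4 = 0.292 / sqrt(2) = 0.20647518
uc = sqrt(0.49118744^2 + 0.053116225^2 + 0.54942197^2 + 0.12533223^2 + 0.20647518^2) = 0.77736163
U = k * uc = 2 * 0.77736163
U = 1.5547

1.5547


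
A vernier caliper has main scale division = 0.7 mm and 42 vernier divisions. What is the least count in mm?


LC = MSD / n_div
= 0.7 / 42
= 0.0167

0.0167


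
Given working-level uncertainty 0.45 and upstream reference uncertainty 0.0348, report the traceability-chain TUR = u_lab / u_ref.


TUR = u_lab / u_ref
= 0.45 / 0.0348
= 12.9310

12.9310


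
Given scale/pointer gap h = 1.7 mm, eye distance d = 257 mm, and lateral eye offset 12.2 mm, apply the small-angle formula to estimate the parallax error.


error = h * offset / d
= 1.7 * 12.2 / 257
= 0.0807

0.0807


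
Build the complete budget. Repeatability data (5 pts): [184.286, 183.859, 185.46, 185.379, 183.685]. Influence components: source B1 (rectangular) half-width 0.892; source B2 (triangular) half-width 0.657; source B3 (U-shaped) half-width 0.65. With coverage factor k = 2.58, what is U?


mean = (184.286 + 183.859 + 185.46 + 185.379 + 183.685) / 5 = 184.5338
s = sqrt(sum((x - mean)^2)/(n-1)) = 0.83806784
u_A = s / sqrt(n) = 0.83806784 / sqrt(5) = 0.37479533
u_B1 = 0.892 / sqrt(3) = 0.51499644
u_B2 = 0.657 / sqrt(6) = 0.26821913
u_B3 = 0.65 / sqrt(2) = 0.45961941
uc = sqrt(0.37479533^2 + 0.51499644^2 + 0.26821913^2 + 0.45961941^2) = 0.82999059
U = k * uc = 2.58 * 0.82999059
U = 2.1414

2.1414


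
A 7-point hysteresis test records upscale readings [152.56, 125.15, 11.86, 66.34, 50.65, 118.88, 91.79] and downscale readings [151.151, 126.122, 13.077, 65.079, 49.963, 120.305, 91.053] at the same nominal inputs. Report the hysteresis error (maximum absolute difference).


|152.56 - 151.151| = 1.4090
|125.15 - 126.122| = 0.9720
|11.86 - 13.077| = 1.2170
|66.34 - 65.079| = 1.2610
|50.65 - 49.963| = 0.6870
|118.88 - 120.305| = 1.4250
|91.79 - 91.053| = 0.7370
hysteresis = max(diffs) = 1.4250

1.4250


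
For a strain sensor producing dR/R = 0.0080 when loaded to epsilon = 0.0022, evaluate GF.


GF = (dR/R) / epsilon
= 0.0080 / 0.0022
= 3.6364

3.6364


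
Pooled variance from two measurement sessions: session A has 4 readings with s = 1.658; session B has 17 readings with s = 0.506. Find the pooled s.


s_p = sqrt(((n1-1)*s1^2 + (n2-1)*s2^2) / (n1+n2-2))
numerator = (4-1)*1.658^2 + (17-1)*0.506^2 = 8.246892 + 4.096576 = 12.343468
denominator = 4 + 17 - 2 = 19
s_p^2 = 12.343468 / 19 = 0.64965621
s_p = sqrt(0.64965621) = 0.8060

0.8060


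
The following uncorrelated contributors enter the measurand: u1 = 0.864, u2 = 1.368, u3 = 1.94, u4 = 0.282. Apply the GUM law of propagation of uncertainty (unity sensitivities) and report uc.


uc = sqrt(0.864^2 + 1.368^2 + 1.94^2 + 0.282^2)
uc = sqrt(6.461044)
uc = 2.5419

2.5419


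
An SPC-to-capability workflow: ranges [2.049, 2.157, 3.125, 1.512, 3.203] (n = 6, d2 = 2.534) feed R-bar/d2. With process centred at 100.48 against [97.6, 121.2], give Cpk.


R_bar = (2.049 + 2.157 + 3.125 + 1.512 + 3.203) / 5 = 2.4092
sigma = R_bar / d2 = 2.4092 / 2.534 = 0.9507498
Cp = (USL - LSL)/(6*sigma) = (121.2 - 97.6)/(6*0.9507498) = 4.1371
Cpu = (121.2 - 100.48)/(3*0.9507498) = 7.2644
Cpl = (100.48 - 97.6)/(3*0.9507498) = 1.0097
Cpk = min(Cpu, Cpl) = 1.0097

1.0097


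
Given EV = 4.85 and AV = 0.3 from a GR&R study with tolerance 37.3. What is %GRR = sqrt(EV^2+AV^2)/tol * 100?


GRR = sqrt(EV^2 + AV^2) = sqrt(4.85^2 + 0.3^2) = 4.8592695
%GRR = GRR / tol * 100 = 4.8592695 / 37.3 * 100
%GRR = 13.0275

13.0275


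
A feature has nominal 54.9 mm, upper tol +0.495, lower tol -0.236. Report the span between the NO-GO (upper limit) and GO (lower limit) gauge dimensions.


GO = nominal - lower_tol (smallest hole = maximum material condition)
GO = 54.9 - 0.236 = 54.664
NO-GO = nominal + upper_tol (largest hole = least material condition)
NO-GO = 54.9 + 0.495 = 55.395
spread = NO-GO - GO = 55.395 - 54.664 = 0.7310

0.7310


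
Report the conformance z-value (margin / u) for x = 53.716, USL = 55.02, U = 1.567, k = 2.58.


u = U / k = 1.567 / 2.58 = 0.60736434
margin = |USL - x| = |55.02 - 53.716| = 1.304
z = margin / u = 1.304 / 0.60736434
z = 2.1470

2.1470


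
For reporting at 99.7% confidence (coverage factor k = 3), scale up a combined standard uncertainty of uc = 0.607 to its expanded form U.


U = k * uc
U = 3 * 0.607
U = 1.8210

1.8210


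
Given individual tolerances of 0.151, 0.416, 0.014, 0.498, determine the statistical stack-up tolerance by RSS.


RSS = sqrt(0.151^2 + 0.416^2 + 0.014^2 + 0.498^2)
= sqrt(0.444057)
= 0.6664

0.6664


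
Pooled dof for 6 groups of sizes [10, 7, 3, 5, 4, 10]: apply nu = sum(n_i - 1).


nu = sum_i (n_i - 1)
nu = ((10 - 1) + (7 - 1) + (3 - 1) + (5 - 1) + (4 - 1) + (10 - 1))
nu = 9 + 6 + 2 + 4 + 3 + 9
nu = 33

33


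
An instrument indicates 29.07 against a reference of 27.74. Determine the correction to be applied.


Correction = standard - reading
= 27.74 - 29.07
= -1.3300

-1.3300


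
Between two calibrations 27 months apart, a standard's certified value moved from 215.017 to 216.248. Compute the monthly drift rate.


rate = (v2 - v1) / months
= (216.248 - 215.017) / 27
= 1.2310 / 27
= 0.0456

0.0456


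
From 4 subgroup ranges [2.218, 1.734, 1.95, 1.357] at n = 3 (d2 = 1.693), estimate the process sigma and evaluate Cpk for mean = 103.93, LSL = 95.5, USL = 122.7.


R_bar = (2.218 + 1.734 + 1.95 + 1.357) / 4 = 1.81475
sigma = R_bar / d2 = 1.81475 / 1.693 = 1.0719138
Cp = (USL - LSL)/(6*sigma) = (122.7 - 95.5)/(6*1.0719138) = 4.2292
Cpu = (122.7 - 103.93)/(3*1.0719138) = 5.8369
Cpl = (103.93 - 95.5)/(3*1.0719138) = 2.6215
Cpk = min(Cpu, Cpl) = 2.6215

2.6215


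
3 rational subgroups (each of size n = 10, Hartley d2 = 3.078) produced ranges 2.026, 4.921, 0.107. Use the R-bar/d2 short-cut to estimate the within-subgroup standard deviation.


R_bar = (2.026 + 4.921 + 0.107) / 3
R_bar = 7.054 / 3 = 2.3513333
sigma_hat = R_bar / d2 = 2.3513333 / 3.078 = 0.7639

0.7639


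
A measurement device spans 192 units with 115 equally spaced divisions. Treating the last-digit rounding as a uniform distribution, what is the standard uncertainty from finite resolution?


resolution = range / divisions
resolution = 192 / 115 = 1.6695652
u_res = resolution / (2*sqrt(3))
u_res = 1.6695652 / 3.4641016
u_res = 0.4820

0.4820


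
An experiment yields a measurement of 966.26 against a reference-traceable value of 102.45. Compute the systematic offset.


Systematic error = measured - true
= 966.26 - 102.45
= 863.8100

863.8100


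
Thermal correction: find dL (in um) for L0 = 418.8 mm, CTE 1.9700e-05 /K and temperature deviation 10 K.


dL = L * alpha * dT
= 418.8 * 1.9700e-05 * 10
= 0.0825036 mm
dL_um = 0.0825036 * 1000 = 82.5036 um

82.5036


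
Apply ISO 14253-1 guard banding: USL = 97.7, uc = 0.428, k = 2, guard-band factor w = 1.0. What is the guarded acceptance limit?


U = k * uc = 2 * 0.428 = 0.856
guard band g = w * U = 1.0 * 0.856 = 0.856
AL = USL - g = 97.7 - 0.856
AL = 96.8440

96.8440


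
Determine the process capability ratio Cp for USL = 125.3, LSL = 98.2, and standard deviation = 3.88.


Cp = (USL - LSL) / (6 * sigma)
= (125.3 - 98.2) / (6 * 3.88)
= 27.1000 / 23.2800
= 1.1641

1.1641


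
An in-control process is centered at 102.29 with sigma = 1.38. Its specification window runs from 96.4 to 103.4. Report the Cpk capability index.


Cpu = (USL - mean) / (3*sigma) = (103.4 - 102.29) / (3*1.38) = 0.2681
Cpl = (mean - LSL) / (3*sigma) = (102.29 - 96.4) / (3*1.38) = 1.4227
Cpk = min(Cpu, Cpl) = 0.2681

0.2681


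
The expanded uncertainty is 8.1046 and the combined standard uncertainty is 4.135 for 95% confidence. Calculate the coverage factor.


k = U / uc
k = 8.1046 / 4.135
k = 1.96

1.96


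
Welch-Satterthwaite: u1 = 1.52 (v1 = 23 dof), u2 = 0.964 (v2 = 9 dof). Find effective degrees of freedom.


uc = sqrt(u1^2 + u2^2) = sqrt(1.52^2 + 0.964^2) = 1.7999156
v_eff = uc^4 / (u1^4/v1 + u2^4/v2)
= 1.7999156^4 / (1.52^4/23 + 0.964^4/9)
= 10.495631 / 0.32803926
v_eff = 31.9950

31.9950


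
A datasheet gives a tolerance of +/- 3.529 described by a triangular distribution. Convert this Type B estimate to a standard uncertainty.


u_B = half_width / sqrt(6)
u_B = 3.529 / 2.4494897
u_B = 1.4407

1.4407


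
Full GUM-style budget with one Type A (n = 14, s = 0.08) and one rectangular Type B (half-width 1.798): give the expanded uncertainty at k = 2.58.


u_A = s / sqrt(n) = 0.08 / sqrt(14) = 0.021380899
u_B = half_width / sqrt(3) = 1.798 / sqrt(3) = 1.0380758
uc = sqrt(u_A^2 + u_B^2) = sqrt(0.021380899^2 + 1.0380758^2) = 1.038296
U = k * uc = 2.58 * 1.038296
U = 2.6788

2.6788


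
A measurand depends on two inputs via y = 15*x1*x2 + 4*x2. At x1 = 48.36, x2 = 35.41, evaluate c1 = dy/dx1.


y = 15*x1*x2 + 4*x2
dy/dx1 = 15*x2
Evaluate at x2 = 35.41: c1 = 15 * 35.41
c1 = 531.1500

531.1500


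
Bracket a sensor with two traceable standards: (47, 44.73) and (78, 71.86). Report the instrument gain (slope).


slope = (y2 - y1) / (x2 - x1)
= (71.86 - 44.73) / (78 - 47)
= 27.1300 / 31
= 0.8752

0.8752


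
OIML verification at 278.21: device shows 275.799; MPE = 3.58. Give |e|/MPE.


e = indication - reference = 275.799 - 278.21 = -2.4110
|e| = 2.4110
ratio = |e| / MPE = 2.4110 / 3.58
ratio = 0.6735

0.6735


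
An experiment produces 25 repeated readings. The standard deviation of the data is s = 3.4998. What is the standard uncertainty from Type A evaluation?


u_A = s / sqrt(n)
u_A = 3.4998 / sqrt(25)
u_A = 3.4998 / 5
u_A = 0.7000

0.7000


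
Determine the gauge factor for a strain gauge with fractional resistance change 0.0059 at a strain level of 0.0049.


GF = (dR/R) / epsilon
= 0.0059 / 0.0049
= 1.2041

1.2041


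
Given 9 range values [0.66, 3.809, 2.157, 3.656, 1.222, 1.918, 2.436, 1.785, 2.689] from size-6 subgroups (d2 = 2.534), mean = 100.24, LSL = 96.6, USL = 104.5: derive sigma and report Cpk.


R_bar = (0.66 + 3.809 + 2.157 + 3.656 + 1.222 + 1.918 + 2.436 + 1.785 + 2.689) / 9 = 2.2591111
sigma = R_bar / d2 = 2.2591111 / 2.534 = 0.89151977
Cp = (USL - LSL)/(6*sigma) = (104.5 - 96.6)/(6*0.89151977) = 1.4769
Cpu = (104.5 - 100.24)/(3*0.89151977) = 1.5928
Cpl = (100.24 - 96.6)/(3*0.89151977) = 1.3610
Cpk = min(Cpu, Cpl) = 1.3610

1.3610
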